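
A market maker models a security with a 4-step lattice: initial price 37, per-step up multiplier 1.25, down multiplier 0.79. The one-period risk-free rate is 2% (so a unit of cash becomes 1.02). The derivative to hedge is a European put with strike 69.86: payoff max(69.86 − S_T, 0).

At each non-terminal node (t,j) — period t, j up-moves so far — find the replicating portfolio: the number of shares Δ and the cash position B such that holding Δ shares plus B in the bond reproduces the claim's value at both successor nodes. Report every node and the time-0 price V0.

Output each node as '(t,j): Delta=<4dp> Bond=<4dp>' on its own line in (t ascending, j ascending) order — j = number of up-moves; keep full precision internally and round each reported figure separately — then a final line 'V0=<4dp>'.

Risk-neutral probability p* = (R−d)/(u−d) = (1.02−0.79)/(1.25−0.79) = 0.5000.
At expiry t=4: V(4,0)=55.4485, V(4,1)=47.0569, V(4,2)=33.7792, V(4,3)=12.7702, V(4,4)=0.0000
Node (3,0) S=18.2424: V=(p*·47.0569+(1−p*)·55.4485)/1.02=50.2478; Δ=(47.0569−55.4485)/(22.8031−14.4115)=-1.0000; B=V−Δ·S=68.4902
Node (3,1) S=28.8646: V=(p*·33.7792+(1−p*)·47.0569)/1.02=39.6256; Δ=(33.7792−47.0569)/(36.0808−22.8031)=-1.0000; B=V−Δ·S=68.4902
Node (3,2) S=45.6719: V=(p*·12.7702+(1−p*)·33.7792)/1.02=22.8183; Δ=(12.7702−33.7792)/(57.0898−36.0808)=-1.0000; B=V−Δ·S=68.4902
Node (3,3) S=72.2656: V=(p*·0.0000+(1−p*)·12.7702)/1.02=6.2599; Δ=(0.0000−12.7702)/(90.3320−57.0898)=-0.3842; B=V−Δ·S=34.0211
Node (2,0) S=23.0917: V=(p*·39.6256+(1−p*)·50.2478)/1.02=44.0556; Δ=(39.6256−50.2478)/(28.8646−18.2424)=-1.0000; B=V−Δ·S=67.1473
Node (2,1) S=36.5375: V=(p*·22.8183+(1−p*)·39.6256)/1.02=30.6098; Δ=(22.8183−39.6256)/(45.6719−28.8646)=-1.0000; B=V−Δ·S=67.1473
Node (2,2) S=57.8125: V=(p*·6.2599+(1−p*)·22.8183)/1.02=14.2540; Δ=(6.2599−22.8183)/(72.2656−45.6719)=-0.6226; B=V−Δ·S=50.2506
Node (1,0) S=29.2300: V=(p*·30.6098+(1−p*)·44.0556)/1.02=36.6006; Δ=(30.6098−44.0556)/(36.5375−23.0917)=-1.0000; B=V−Δ·S=65.8306
Node (1,1) S=46.2500: V=(p*·14.2540+(1−p*)·30.6098)/1.02=21.9920; Δ=(14.2540−30.6098)/(57.8125−36.5375)=-0.7688; B=V−Δ·S=57.5480
Node (0,0) S=37.0000: V=(p*·21.9920+(1−p*)·36.6006)/1.02=28.7219; Δ=(21.9920−36.6006)/(46.2500−29.2300)=-0.8583; B=V−Δ·S=60.4797
Check: Δ(0,0)·S0 + B(0,0) = 28.7219 = V0.

(0,0): Delta=-0.8583 Bond=60.4797
(1,0): Delta=-1.0000 Bond=65.8306
(1,1): Delta=-0.7688 Bond=57.5480
(2,0): Delta=-1.0000 Bond=67.1473
(2,1): Delta=-1.0000 Bond=67.1473
(2,2): Delta=-0.6226 Bond=50.2506
(3,0): Delta=-1.0000 Bond=68.4902
(3,1): Delta=-1.0000 Bond=68.4902
(3,2): Delta=-1.0000 Bond=68.4902
(3,3): Delta=-0.3842 Bond=34.0211
V0=28.7219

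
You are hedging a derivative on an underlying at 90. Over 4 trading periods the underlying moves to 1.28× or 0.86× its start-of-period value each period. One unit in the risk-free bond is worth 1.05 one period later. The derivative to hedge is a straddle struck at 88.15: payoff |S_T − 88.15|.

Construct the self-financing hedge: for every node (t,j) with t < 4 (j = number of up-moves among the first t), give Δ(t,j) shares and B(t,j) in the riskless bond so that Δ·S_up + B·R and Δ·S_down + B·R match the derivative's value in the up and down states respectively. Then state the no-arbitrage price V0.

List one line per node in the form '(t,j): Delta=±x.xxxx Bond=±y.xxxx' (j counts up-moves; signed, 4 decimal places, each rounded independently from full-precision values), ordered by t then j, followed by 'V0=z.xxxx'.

(0,0): Delta=0.5428 Bond=-18.3411
(1,0): Delta=0.1863 Bond=8.3328
(1,1): Delta=0.8327 Bond=-52.6577
(2,0): Delta=-0.3556 Bond=44.8207
(2,1): Delta=0.6271 Bond=-34.9158
(2,2): Delta=1.0000 Bond=-79.9546
(3,0): Delta=-1.0000 Bond=83.9524
(3,1): Delta=0.1686 Bond=2.4047
(3,2): Delta=1.0000 Bond=-83.9524
(3,3): Delta=1.0000 Bond=-83.9524
V0=30.5118

Since d<R<u, set p* = (R−d)/(u−d) = 0.4524; price each node as the discounted p*-expectation of its children.
Terminal values V(4,·): V(4,0)=38.9193, V(4,1)=14.8763, V(4,2)=20.9085, V(4,3)=74.1696, V(4,4)=153.4419
Node (3,0) S=57.2450: V=(p*·14.8763+(1−p*)·38.9193)/1.05=26.7073; Δ=(14.8763−38.9193)/(73.2737−49.2307)=-1.0000; B=V−Δ·S=83.9524
Node (3,1) S=85.2019: V=(p*·20.9085+(1−p*)·14.8763)/1.05=16.7668; Δ=(20.9085−14.8763)/(109.0585−73.2737)=0.1686; B=V−Δ·S=2.4047
Node (3,2) S=126.8122: V=(p*·74.1696+(1−p*)·20.9085)/1.05=42.8598; Δ=(74.1696−20.9085)/(162.3196−109.0585)=1.0000; B=V−Δ·S=-83.9524
Node (3,3) S=188.7437: V=(p*·153.4419+(1−p*)·74.1696)/1.05=104.7913; Δ=(153.4419−74.1696)/(241.5919−162.3196)=1.0000; B=V−Δ·S=-83.9524
Node (2,0) S=66.5640: V=(p*·16.7668+(1−p*)·26.7073)/1.05=21.1528; Δ=(16.7668−26.7073)/(85.2019−57.2450)=-0.3556; B=V−Δ·S=44.8207
Node (2,1) S=99.0720: V=(p*·42.8598+(1−p*)·16.7668)/1.05=27.2103; Δ=(42.8598−16.7668)/(126.8122−85.2019)=0.6271; B=V−Δ·S=-34.9158
Node (2,2) S=147.4560: V=(p*·104.7913+(1−p*)·42.8598)/1.05=67.5014; Δ=(104.7913−42.8598)/(188.7437−126.8122)=1.0000; B=V−Δ·S=-79.9546
Node (1,0) S=77.4000: V=(p*·27.2103+(1−p*)·21.1528)/1.05=22.7553; Δ=(27.2103−21.1528)/(99.0720−66.5640)=0.1863; B=V−Δ·S=8.3328
Node (1,1) S=115.2000: V=(p*·67.5014+(1−p*)·27.2103)/1.05=43.2735; Δ=(67.5014−27.2103)/(147.4560−99.0720)=0.8327; B=V−Δ·S=-52.6577
Node (0,0) S=90.0000: V=(p*·43.2735+(1−p*)·22.7553)/1.05=30.5118; Δ=(43.2735−22.7553)/(115.2000−77.4000)=0.5428; B=V−Δ·S=-18.3411
Root portfolio cost Δ·90+B reproduces V0=30.5118.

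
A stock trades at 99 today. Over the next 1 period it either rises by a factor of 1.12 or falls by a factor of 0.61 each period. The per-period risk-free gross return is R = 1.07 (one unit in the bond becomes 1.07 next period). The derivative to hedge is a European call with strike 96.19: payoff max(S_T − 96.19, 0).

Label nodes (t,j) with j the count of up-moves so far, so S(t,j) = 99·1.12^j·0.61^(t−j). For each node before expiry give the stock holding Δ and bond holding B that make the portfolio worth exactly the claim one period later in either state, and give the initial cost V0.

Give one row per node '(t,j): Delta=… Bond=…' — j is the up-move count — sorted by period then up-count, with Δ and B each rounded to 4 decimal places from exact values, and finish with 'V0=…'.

No-arbitrage ⇒ martingale measure with p* = (R−d)/(u−d) = 0.9020.
Terminal values V(1,·): V(1,0)=0.0000, V(1,1)=14.6900
  t=0,j=0: stock 99.0000 → up 110.8800 (V=14.6900), down 60.3900 (V=0.0000). Price 12.3830; hedge Δ=0.2909, bond B=-16.4209.
Self-financing check: at every node Δ·S+B equals the discounted successor values.

(0,0): Delta=0.2909 Bond=-16.4209
V0=12.3830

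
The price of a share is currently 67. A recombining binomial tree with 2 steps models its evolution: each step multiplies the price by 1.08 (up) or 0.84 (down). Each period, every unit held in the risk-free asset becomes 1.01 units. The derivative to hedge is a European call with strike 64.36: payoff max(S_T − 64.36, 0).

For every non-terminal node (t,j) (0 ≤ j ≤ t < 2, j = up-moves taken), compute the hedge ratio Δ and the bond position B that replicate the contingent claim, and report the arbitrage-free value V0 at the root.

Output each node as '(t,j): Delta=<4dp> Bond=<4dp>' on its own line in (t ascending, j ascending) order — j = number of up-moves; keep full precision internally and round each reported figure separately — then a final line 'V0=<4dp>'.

(0,0): Delta=0.6014 Bond=-33.5112
(1,0): Delta=0.0000 Bond=0.0000
(1,1): Delta=0.7940 Bond=-47.7830
V0=6.7820

No-arbitrage ⇒ martingale measure with p* = (R−d)/(u−d) = 0.7083.
At expiry t=2: V(2,0)=0.0000, V(2,1)=0.0000, V(2,2)=13.7888
Node (1,0) S=56.2800: V=(p*·0.0000+(1−p*)·0.0000)/1.01=0.0000; Δ=(0.0000−0.0000)/(60.7824−47.2752)=0.0000; B=V−Δ·S=0.0000
Node (1,1) S=72.3600: V=(p*·13.7888+(1−p*)·0.0000)/1.01=9.6704; Δ=(13.7888−0.0000)/(78.1488−60.7824)=0.7940; B=V−Δ·S=-47.7830
Node (0,0) S=67.0000: V=(p*·9.6704+(1−p*)·0.0000)/1.01=6.7820; Δ=(9.6704−0.0000)/(72.3600−56.2800)=0.6014; B=V−Δ·S=-33.5112
Check: Δ(0,0)·S0 + B(0,0) = 6.7820 = V0.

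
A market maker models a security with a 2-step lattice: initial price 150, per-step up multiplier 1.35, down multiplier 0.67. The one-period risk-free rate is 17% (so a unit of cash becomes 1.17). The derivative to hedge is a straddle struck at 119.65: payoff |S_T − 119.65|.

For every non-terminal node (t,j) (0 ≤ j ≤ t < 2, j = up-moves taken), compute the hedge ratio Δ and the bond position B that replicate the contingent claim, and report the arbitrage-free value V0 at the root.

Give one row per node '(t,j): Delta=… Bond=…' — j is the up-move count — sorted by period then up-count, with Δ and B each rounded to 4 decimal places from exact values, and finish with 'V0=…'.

(0,0): Delta=0.7679 Bond=-47.2386
(1,0): Delta=-0.5310 Bond=75.2746
(1,1): Delta=1.0000 Bond=-102.2650
V0=67.9497

No-arbitrage ⇒ martingale measure with p* = (R−d)/(u−d) = 0.7353.
At expiry t=2: V(2,0)=52.3150, V(2,1)=16.0250, V(2,2)=153.7250
(1,0): S=100.5000. Δ = (V_up−V_dn)/(S_up−S_dn) = (16.0250−52.3150)/(135.6750−67.3350) = -0.5310. V = [p*·16.0250 + (1−p*)·52.3150]/1.17 = 21.9070. B = V − Δ·S = 75.2746.
(1,1): S=202.5000. Δ = (V_up−V_dn)/(S_up−S_dn) = (153.7250−16.0250)/(273.3750−135.6750) = 1.0000. V = [p*·153.7250 + (1−p*)·16.0250]/1.17 = 100.2350. B = V − Δ·S = -102.2650.
(0,0): S=150.0000. Δ = (V_up−V_dn)/(S_up−S_dn) = (100.2350−21.9070)/(202.5000−100.5000) = 0.7679. V = [p*·100.2350 + (1−p*)·21.9070]/1.17 = 67.9497. B = V − Δ·S = -47.2386.
The time-0 hedge costs 67.9497, which is the no-arbitrage price.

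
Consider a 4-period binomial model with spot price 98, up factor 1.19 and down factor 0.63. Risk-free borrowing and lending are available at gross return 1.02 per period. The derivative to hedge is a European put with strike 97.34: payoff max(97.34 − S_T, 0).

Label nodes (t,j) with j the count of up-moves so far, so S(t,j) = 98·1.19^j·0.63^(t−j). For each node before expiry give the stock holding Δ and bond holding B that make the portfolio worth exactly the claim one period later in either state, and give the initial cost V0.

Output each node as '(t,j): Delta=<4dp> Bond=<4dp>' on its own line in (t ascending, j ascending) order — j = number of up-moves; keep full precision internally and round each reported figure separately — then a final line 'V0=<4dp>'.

Since d<R<u, set p* = (R−d)/(u−d) = 0.6964; price each node as the discounted p*-expectation of its children.
Terminal values V(4,·): V(4,0)=81.9021, V(4,1)=68.1795, V(4,2)=42.2591, V(4,3)=0.0000, V(4,4)=0.0000
Node (3,0) S=24.5046: V=(p*·68.1795+(1−p*)·81.9021)/1.02=70.9268; Δ=(68.1795−81.9021)/(29.1605−15.4379)=-1.0000; B=V−Δ·S=95.4314
Node (3,1) S=46.2865: V=(p*·42.2591+(1−p*)·68.1795)/1.02=49.1449; Δ=(42.2591−68.1795)/(55.0809−29.1605)=-1.0000; B=V−Δ·S=95.4314
Node (3,2) S=87.4300: V=(p*·0.0000+(1−p*)·42.2591)/1.02=12.5771; Δ=(0.0000−42.2591)/(104.0417−55.0809)=-0.8631; B=V−Δ·S=88.0398
Node (3,3) S=165.1456: V=(p*·0.0000+(1−p*)·0.0000)/1.02=0.0000; Δ=(0.0000−0.0000)/(196.5232−104.0417)=0.0000; B=V−Δ·S=0.0000
Node (2,0) S=38.8962: V=(p*·49.1449+(1−p*)·70.9268)/1.02=54.6640; Δ=(49.1449−70.9268)/(46.2865−24.5046)=-1.0000; B=V−Δ·S=93.5602
Node (2,1) S=73.4706: V=(p*·12.5771+(1−p*)·49.1449)/1.02=23.2138; Δ=(12.5771−49.1449)/(87.4300−46.2865)=-0.8888; B=V−Δ·S=88.5134
Node (2,2) S=138.7778: V=(p*·0.0000+(1−p*)·12.5771)/1.02=3.7432; Δ=(0.0000−12.5771)/(165.1456−87.4300)=-0.1618; B=V−Δ·S=26.2023
Node (1,0) S=61.7400: V=(p*·23.2138+(1−p*)·54.6640)/1.02=32.1188; Δ=(23.2138−54.6640)/(73.4706−38.8962)=-0.9096; B=V−Δ·S=88.2798
Node (1,1) S=116.6200: V=(p*·3.7432+(1−p*)·23.2138)/1.02=9.4646; Δ=(3.7432−23.2138)/(138.7778−73.4706)=-0.2981; B=V−Δ·S=44.2335
Node (0,0) S=98.0000: V=(p*·9.4646+(1−p*)·32.1188)/1.02=16.0213; Δ=(9.4646−32.1188)/(116.6200−61.7400)=-0.4128; B=V−Δ·S=56.4752
Self-financing check: at every node Δ·S+B equals the discounted successor values.

(0,0): Delta=-0.4128 Bond=56.4752
(1,0): Delta=-0.9096 Bond=88.2798
(1,1): Delta=-0.2981 Bond=44.2335
(2,0): Delta=-1.0000 Bond=93.5602
(2,1): Delta=-0.8888 Bond=88.5134
(2,2): Delta=-0.1618 Bond=26.2023
(3,0): Delta=-1.0000 Bond=95.4314
(3,1): Delta=-1.0000 Bond=95.4314
(3,2): Delta=-0.8631 Bond=88.0398
(3,3): Delta=0.0000 Bond=0.0000
V0=16.0213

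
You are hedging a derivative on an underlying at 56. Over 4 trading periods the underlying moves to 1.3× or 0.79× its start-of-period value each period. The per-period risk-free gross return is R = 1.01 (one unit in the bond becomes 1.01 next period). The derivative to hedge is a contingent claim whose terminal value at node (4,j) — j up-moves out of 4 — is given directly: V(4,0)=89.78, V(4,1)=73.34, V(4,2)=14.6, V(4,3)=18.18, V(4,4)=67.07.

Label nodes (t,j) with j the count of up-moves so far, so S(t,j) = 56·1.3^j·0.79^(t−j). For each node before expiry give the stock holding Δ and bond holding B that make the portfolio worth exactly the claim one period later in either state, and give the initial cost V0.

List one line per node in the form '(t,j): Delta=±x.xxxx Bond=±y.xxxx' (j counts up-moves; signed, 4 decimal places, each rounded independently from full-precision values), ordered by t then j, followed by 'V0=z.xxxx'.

The replicating-portfolio and risk-neutral prices coincide; use p* = (1.01−0.79)/(1.3−0.79) = 0.4314 for the latter.
Payoff layer (t=4): V(4,0)=89.7800, V(4,1)=73.3400, V(4,2)=14.6000, V(4,3)=18.1800, V(4,4)=67.0700
Node (3,0) S=27.6102: V=(p*·73.3400+(1−p*)·89.7800)/1.01=81.8695; Δ=(73.3400−89.7800)/(35.8932−21.8120)=-1.1675; B=V−Δ·S=114.1048
Node (3,1) S=45.4345: V=(p*·14.6000+(1−p*)·73.3400)/1.01=47.5259; Δ=(14.6000−73.3400)/(59.0648−35.8932)=-2.5350; B=V−Δ·S=162.7024
Node (3,2) S=74.7656: V=(p*·18.1800+(1−p*)·14.6000)/1.01=15.9845; Δ=(18.1800−14.6000)/(97.1953−59.0648)=0.0939; B=V−Δ·S=8.9649
Node (3,3) S=123.0320: V=(p*·67.0700+(1−p*)·18.1800)/1.01=38.8810; Δ=(67.0700−18.1800)/(159.9416−97.1953)=0.7792; B=V−Δ·S=-56.9818
Node (2,0) S=34.9496: V=(p*·47.5259+(1−p*)·81.8695)/1.01=66.3907; Δ=(47.5259−81.8695)/(45.4345−27.6102)=-1.9268; B=V−Δ·S=133.7312
Node (2,1) S=57.5120: V=(p*·15.9845+(1−p*)·47.5259)/1.01=33.5840; Δ=(15.9845−47.5259)/(74.7656−45.4345)=-1.0754; B=V−Δ·S=95.4299
Node (2,2) S=94.6400: V=(p*·38.8810+(1−p*)·15.9845)/1.01=25.6053; Δ=(38.8810−15.9845)/(123.0320−74.7656)=0.4744; B=V−Δ·S=-19.2898
Node (1,0) S=44.2400: V=(p*·33.5840+(1−p*)·66.3907)/1.01=51.7216; Δ=(33.5840−66.3907)/(57.5120−34.9496)=-1.4540; B=V−Δ·S=116.0486
Node (1,1) S=72.8000: V=(p*·25.6053+(1−p*)·33.5840)/1.01=29.8438; Δ=(25.6053−33.5840)/(94.6400−57.5120)=-0.2149; B=V−Δ·S=45.4881
Node (0,0) S=56.0000: V=(p*·29.8438+(1−p*)·51.7216)/1.01=41.8654; Δ=(29.8438−51.7216)/(72.8000−44.2400)=-0.7660; B=V−Δ·S=84.7631
The time-0 hedge costs 41.8654, which is the no-arbitrage price.

(0,0): Delta=-0.7660 Bond=84.7631
(1,0): Delta=-1.4540 Bond=116.0486
(1,1): Delta=-0.2149 Bond=45.4881
(2,0): Delta=-1.9268 Bond=133.7312
(2,1): Delta=-1.0754 Bond=95.4299
(2,2): Delta=0.4744 Bond=-19.2898
(3,0): Delta=-1.1675 Bond=114.1048
(3,1): Delta=-2.5350 Bond=162.7024
(3,2): Delta=0.0939 Bond=8.9649
(3,3): Delta=0.7792 Bond=-56.9818
V0=41.8654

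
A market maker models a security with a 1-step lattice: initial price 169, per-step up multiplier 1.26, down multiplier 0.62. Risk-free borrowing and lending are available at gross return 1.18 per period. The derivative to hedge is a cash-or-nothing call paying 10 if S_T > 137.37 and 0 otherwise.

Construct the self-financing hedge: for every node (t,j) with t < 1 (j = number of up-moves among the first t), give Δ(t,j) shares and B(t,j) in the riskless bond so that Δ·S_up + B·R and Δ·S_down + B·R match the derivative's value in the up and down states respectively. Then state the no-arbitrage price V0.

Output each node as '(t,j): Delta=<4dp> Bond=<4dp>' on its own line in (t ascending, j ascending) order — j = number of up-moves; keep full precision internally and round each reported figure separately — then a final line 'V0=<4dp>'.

(0,0): Delta=0.0925 Bond=-8.2097
V0=7.4153

No-arbitrage ⇒ martingale measure with p* = (R−d)/(u−d) = 0.8750.
At expiry t=1: V(1,0)=0.0000, V(1,1)=10.0000
  t=0,j=0: stock 169.0000 → up 212.9400 (V=10.0000), down 104.7800 (V=0.0000). Price 7.4153; hedge Δ=0.0925, bond B=-8.2097.
Self-financing check: at every node Δ·S+B equals the discounted successor values.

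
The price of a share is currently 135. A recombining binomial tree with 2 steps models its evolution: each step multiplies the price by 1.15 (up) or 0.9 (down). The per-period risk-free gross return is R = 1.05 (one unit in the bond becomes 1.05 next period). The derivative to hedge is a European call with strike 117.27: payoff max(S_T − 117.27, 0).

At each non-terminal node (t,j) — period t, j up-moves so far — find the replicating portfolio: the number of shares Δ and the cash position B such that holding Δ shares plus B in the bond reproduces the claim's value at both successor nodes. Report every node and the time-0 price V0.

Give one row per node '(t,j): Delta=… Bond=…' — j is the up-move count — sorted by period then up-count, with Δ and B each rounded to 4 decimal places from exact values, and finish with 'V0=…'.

(0,0): Delta=0.9106 Bond=-93.1494
(1,0): Delta=0.7393 Bond=-76.9886
(1,1): Delta=1.0000 Bond=-111.6857
V0=29.7820

No-arbitrage ⇒ martingale measure with p* = (R−d)/(u−d) = 0.6000.
Payoff layer (t=2): V(2,0)=0.0000, V(2,1)=22.4550, V(2,2)=61.2675
(1,0): S=121.5000. Δ = (V_up−V_dn)/(S_up−S_dn) = (22.4550−0.0000)/(139.7250−109.3500) = 0.7393. V = [p*·22.4550 + (1−p*)·0.0000]/1.05 = 12.8314. B = V − Δ·S = -76.9886.
(1,1): S=155.2500. Δ = (V_up−V_dn)/(S_up−S_dn) = (61.2675−22.4550)/(178.5375−139.7250) = 1.0000. V = [p*·61.2675 + (1−p*)·22.4550]/1.05 = 43.5643. B = V − Δ·S = -111.6857.
(0,0): S=135.0000. Δ = (V_up−V_dn)/(S_up−S_dn) = (43.5643−12.8314)/(155.2500−121.5000) = 0.9106. V = [p*·43.5643 + (1−p*)·12.8314]/1.05 = 29.7820. B = V − Δ·S = -93.1494.
Each (Δ,B) replicates both successor values, so the strategy is self-financing and V0 is arbitrage-free.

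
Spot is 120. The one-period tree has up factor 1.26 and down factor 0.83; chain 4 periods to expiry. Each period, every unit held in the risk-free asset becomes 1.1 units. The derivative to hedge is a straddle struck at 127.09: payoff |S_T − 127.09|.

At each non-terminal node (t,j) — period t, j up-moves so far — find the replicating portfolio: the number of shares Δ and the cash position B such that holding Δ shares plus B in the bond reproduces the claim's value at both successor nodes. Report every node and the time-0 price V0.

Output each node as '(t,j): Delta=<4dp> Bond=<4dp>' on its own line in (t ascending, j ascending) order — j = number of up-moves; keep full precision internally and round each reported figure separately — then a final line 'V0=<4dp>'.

Since d<R<u, set p* = (R−d)/(u−d) = 0.6279; price each node as the discounted p*-expectation of its children.
Terminal payoffs: V(4,0)=70.1400, V(4,1)=40.6358, V(4,2)=4.1537, V(4,3)=72.1474, V(4,4)=175.3669
Node (3,0) S=68.6144: V=(p*·40.6358+(1−p*)·70.1400)/1.1=46.9219; Δ=(40.6358−70.1400)/(86.4542−56.9500)=-1.0000; B=V−Δ·S=115.5364
Node (3,1) S=104.1617: V=(p*·4.1537+(1−p*)·40.6358)/1.1=16.1168; Δ=(4.1537−40.6358)/(131.2437−86.4542)=-0.8145; B=V−Δ·S=100.9588
Node (3,2) S=158.1250: V=(p*·72.1474+(1−p*)·4.1537)/1.1=42.5886; Δ=(72.1474−4.1537)/(199.2374−131.2437)=1.0000; B=V−Δ·S=-115.5364
Node (3,3) S=240.0451: V=(p*·175.3669+(1−p*)·72.1474)/1.1=124.5088; Δ=(175.3669−72.1474)/(302.4569−199.2374)=1.0000; B=V−Δ·S=-115.5364
Node (2,0) S=82.6680: V=(p*·16.1168+(1−p*)·46.9219)/1.1=25.0720; Δ=(16.1168−46.9219)/(104.1617−68.6144)=-0.8666; B=V−Δ·S=96.7118
Node (2,1) S=125.4960: V=(p*·42.5886+(1−p*)·16.1168)/1.1=29.7624; Δ=(42.5886−16.1168)/(158.1250−104.1617)=0.4906; B=V−Δ·S=-31.8000
Node (2,2) S=190.5120: V=(p*·124.5088+(1−p*)·42.5886)/1.1=85.4789; Δ=(124.5088−42.5886)/(240.0451−158.1250)=1.0000; B=V−Δ·S=-105.0331
Node (1,0) S=99.6000: V=(p*·29.7624+(1−p*)·25.0720)/1.1=25.4701; Δ=(29.7624−25.0720)/(125.4960−82.6680)=0.1095; B=V−Δ·S=14.5621
Node (1,1) S=151.2000: V=(p*·85.4789+(1−p*)·29.7624)/1.1=58.8611; Δ=(85.4789−29.7624)/(190.5120−125.4960)=0.8570; B=V−Δ·S=-70.7123
Node (0,0) S=120.0000: V=(p*·58.8611+(1−p*)·25.4701)/1.1=42.2150; Δ=(58.8611−25.4701)/(151.2000−99.6000)=0.6471; B=V−Δ·S=-35.4384
Check: Δ(0,0)·S0 + B(0,0) = 42.2150 = V0.

(0,0): Delta=0.6471 Bond=-35.4384
(1,0): Delta=0.1095 Bond=14.5621
(1,1): Delta=0.8570 Bond=-70.7123
(2,0): Delta=-0.8666 Bond=96.7118
(2,1): Delta=0.4906 Bond=-31.8000
(2,2): Delta=1.0000 Bond=-105.0331
(3,0): Delta=-1.0000 Bond=115.5364
(3,1): Delta=-0.8145 Bond=100.9588
(3,2): Delta=1.0000 Bond=-115.5364
(3,3): Delta=1.0000 Bond=-115.5364
V0=42.2150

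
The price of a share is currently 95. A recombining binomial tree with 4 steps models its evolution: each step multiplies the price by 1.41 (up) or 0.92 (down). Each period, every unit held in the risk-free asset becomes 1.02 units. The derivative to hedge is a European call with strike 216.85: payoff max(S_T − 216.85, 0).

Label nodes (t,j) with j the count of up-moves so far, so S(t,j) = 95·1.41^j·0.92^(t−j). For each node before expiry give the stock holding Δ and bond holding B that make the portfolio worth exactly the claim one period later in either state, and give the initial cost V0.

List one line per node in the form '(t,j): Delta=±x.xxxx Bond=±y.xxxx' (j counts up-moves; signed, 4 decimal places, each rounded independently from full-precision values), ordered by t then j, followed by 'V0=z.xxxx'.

(0,0): Delta=0.0791 Bond=-6.5590
(1,0): Delta=0.0263 Bond=-2.0744
(1,1): Delta=0.2135 Bond=-24.6914
(2,0): Delta=0.0000 Bond=0.0000
(2,1): Delta=0.0933 Bond=-10.3681
(2,2): Delta=0.5195 Bond=-82.9720
(3,0): Delta=0.0000 Bond=0.0000
(3,1): Delta=0.0000 Bond=0.0000
(3,2): Delta=0.3306 Bond=-51.8195
(3,3): Delta=1.0000 Bond=-212.5980
V0=0.9580

The replicating-portfolio and risk-neutral prices coincide; use p* = (1.02−0.92)/(1.41−0.92) = 0.2041 for the latter.
Terminal payoffs: V(4,0)=0.0000, V(4,1)=0.0000, V(4,2)=0.0000, V(4,3)=28.1515, V(4,4)=158.6415
(3,0): S=73.9754. Δ = (V_up−V_dn)/(S_up−S_dn) = (0.0000−0.0000)/(104.3053−68.0573) = 0.0000. V = [p*·0.0000 + (1−p*)·0.0000]/1.02 = 0.0000. B = V − Δ·S = 0.0000.
(3,1): S=113.3753. Δ = (V_up−V_dn)/(S_up−S_dn) = (0.0000−0.0000)/(159.8591−104.3053) = 0.0000. V = [p*·0.0000 + (1−p*)·0.0000]/1.02 = 0.0000. B = V − Δ·S = 0.0000.
(3,2): S=173.7599. Δ = (V_up−V_dn)/(S_up−S_dn) = (28.1515−0.0000)/(245.0015−159.8591) = 0.3306. V = [p*·28.1515 + (1−p*)·0.0000]/1.02 = 5.6326. B = V − Δ·S = -51.8195.
(3,3): S=266.3060. Δ = (V_up−V_dn)/(S_up−S_dn) = (158.6415−28.1515)/(375.4915−245.0015) = 1.0000. V = [p*·158.6415 + (1−p*)·28.1515]/1.02 = 53.7080. B = V − Δ·S = -212.5980.
(2,0): S=80.4080. Δ = (V_up−V_dn)/(S_up−S_dn) = (0.0000−0.0000)/(113.3753−73.9754) = 0.0000. V = [p*·0.0000 + (1−p*)·0.0000]/1.02 = 0.0000. B = V − Δ·S = 0.0000.
(2,1): S=123.2340. Δ = (V_up−V_dn)/(S_up−S_dn) = (5.6326−0.0000)/(173.7599−113.3753) = 0.0933. V = [p*·5.6326 + (1−p*)·0.0000]/1.02 = 1.1270. B = V − Δ·S = -10.3681.
(2,2): S=188.8695. Δ = (V_up−V_dn)/(S_up−S_dn) = (53.7080−5.6326)/(266.3060−173.7599) = 0.5195. V = [p*·53.7080 + (1−p*)·5.6326]/1.02 = 15.1410. B = V − Δ·S = -82.9720.
(1,0): S=87.4000. Δ = (V_up−V_dn)/(S_up−S_dn) = (1.1270−0.0000)/(123.2340−80.4080) = 0.0263. V = [p*·1.1270 + (1−p*)·0.0000]/1.02 = 0.2255. B = V − Δ·S = -2.0744.
(1,1): S=133.9500. Δ = (V_up−V_dn)/(S_up−S_dn) = (15.1410−1.1270)/(188.8695−123.2340) = 0.2135. V = [p*·15.1410 + (1−p*)·1.1270]/1.02 = 3.9088. B = V − Δ·S = -24.6914.
(0,0): S=95.0000. Δ = (V_up−V_dn)/(S_up−S_dn) = (3.9088−0.2255)/(133.9500−87.4000) = 0.0791. V = [p*·3.9088 + (1−p*)·0.2255]/1.02 = 0.9580. B = V − Δ·S = -6.5590.
Each (Δ,B) replicates both successor values, so the strategy is self-financing and V0 is arbitrage-free.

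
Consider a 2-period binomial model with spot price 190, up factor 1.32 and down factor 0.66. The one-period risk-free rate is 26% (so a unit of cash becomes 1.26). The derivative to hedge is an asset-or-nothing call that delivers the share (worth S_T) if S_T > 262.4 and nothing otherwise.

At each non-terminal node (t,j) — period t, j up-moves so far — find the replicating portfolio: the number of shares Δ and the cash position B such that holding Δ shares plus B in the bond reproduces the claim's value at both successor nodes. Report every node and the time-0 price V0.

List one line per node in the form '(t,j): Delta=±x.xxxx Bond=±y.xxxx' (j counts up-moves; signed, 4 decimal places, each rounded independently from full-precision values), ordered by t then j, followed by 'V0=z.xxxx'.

(0,0): Delta=1.9048 Bond=-189.5692
(1,0): Delta=0.0000 Bond=0.0000
(1,1): Delta=2.0000 Bond=-262.7429
V0=172.3356

The replicating-portfolio and risk-neutral prices coincide; use p* = (1.26−0.66)/(1.32−0.66) = 0.9091 for the latter.
Terminal payoffs: V(2,0)=0.0000, V(2,1)=0.0000, V(2,2)=331.0560
  t=1,j=0: stock 125.4000 → up 165.5280 (V=0.0000), down 82.7640 (V=0.0000). Price 0.0000; hedge Δ=0.0000, bond B=0.0000.
  t=1,j=1: stock 250.8000 → up 331.0560 (V=331.0560), down 165.5280 (V=0.0000). Price 238.8571; hedge Δ=2.0000, bond B=-262.7429.
  t=0,j=0: stock 190.0000 → up 250.8000 (V=238.8571), down 125.4000 (V=0.0000). Price 172.3356; hedge Δ=1.9048, bond B=-189.5692.
Self-financing check: at every node Δ·S+B equals the discounted successor values.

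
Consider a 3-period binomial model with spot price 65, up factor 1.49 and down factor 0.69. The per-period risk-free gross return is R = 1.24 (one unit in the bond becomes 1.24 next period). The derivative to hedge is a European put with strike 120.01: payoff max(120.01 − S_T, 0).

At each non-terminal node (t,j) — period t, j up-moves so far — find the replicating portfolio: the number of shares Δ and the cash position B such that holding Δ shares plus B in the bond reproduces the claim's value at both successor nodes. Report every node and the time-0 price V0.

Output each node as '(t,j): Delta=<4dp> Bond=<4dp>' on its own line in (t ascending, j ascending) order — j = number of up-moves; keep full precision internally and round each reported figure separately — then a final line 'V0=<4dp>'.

(0,0): Delta=-0.4384 Bond=42.6298
(1,0): Delta=-1.0000 Bond=78.0502
(1,1): Delta=-0.3201 Bond=41.4113
(2,0): Delta=-1.0000 Bond=96.7823
(2,1): Delta=-1.0000 Bond=96.7823
(2,2): Delta=-0.1770 Bond=30.6990
V0=14.1360

The replicating-portfolio and risk-neutral prices coincide; use p* = (1.24−0.69)/(1.49−0.69) = 0.6875 for the latter.
Terminal payoffs: V(3,0)=98.6569, V(3,1)=73.8997, V(3,2)=20.4385, V(3,3)=0.0000
Node (2,0) S=30.9465: V=(p*·73.8997+(1−p*)·98.6569)/1.24=65.8358; Δ=(73.8997−98.6569)/(46.1103−21.3531)=-1.0000; B=V−Δ·S=96.7823
Node (2,1) S=66.8265: V=(p*·20.4385+(1−p*)·73.8997)/1.24=29.9558; Δ=(20.4385−73.8997)/(99.5715−46.1103)=-1.0000; B=V−Δ·S=96.7823
Node (2,2) S=144.3065: V=(p*·0.0000+(1−p*)·20.4385)/1.24=5.1508; Δ=(0.0000−20.4385)/(215.0167−99.5715)=-0.1770; B=V−Δ·S=30.6990
Node (1,0) S=44.8500: V=(p*·29.9558+(1−p*)·65.8358)/1.24=33.2002; Δ=(29.9558−65.8358)/(66.8265−30.9465)=-1.0000; B=V−Δ·S=78.0502
Node (1,1) S=96.8500: V=(p*·5.1508+(1−p*)·29.9558)/1.24=10.4051; Δ=(5.1508−29.9558)/(144.3065−66.8265)=-0.3201; B=V−Δ·S=41.4113
Node (0,0) S=65.0000: V=(p*·10.4051+(1−p*)·33.2002)/1.24=14.1360; Δ=(10.4051−33.2002)/(96.8500−44.8500)=-0.4384; B=V−Δ·S=42.6298
Check: Δ(0,0)·S0 + B(0,0) = 14.1360 = V0.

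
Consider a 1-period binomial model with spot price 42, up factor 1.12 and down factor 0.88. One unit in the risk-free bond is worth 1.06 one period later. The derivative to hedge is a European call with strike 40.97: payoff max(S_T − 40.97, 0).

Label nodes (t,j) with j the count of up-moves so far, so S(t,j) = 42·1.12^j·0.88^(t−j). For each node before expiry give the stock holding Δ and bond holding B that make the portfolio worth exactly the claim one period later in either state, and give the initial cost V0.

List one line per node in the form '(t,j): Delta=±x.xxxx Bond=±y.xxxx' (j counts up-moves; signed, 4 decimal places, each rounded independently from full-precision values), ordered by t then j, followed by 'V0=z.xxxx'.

(0,0): Delta=0.6022 Bond=-20.9969
V0=4.2948

No-arbitrage ⇒ martingale measure with p* = (R−d)/(u−d) = 0.7500.
At expiry t=1: V(1,0)=0.0000, V(1,1)=6.0700
(0,0): S=42.0000. Δ = (V_up−V_dn)/(S_up−S_dn) = (6.0700−0.0000)/(47.0400−36.9600) = 0.6022. V = [p*·6.0700 + (1−p*)·0.0000]/1.06 = 4.2948. B = V − Δ·S = -20.9969.
The time-0 hedge costs 4.2948, which is the no-arbitrage price.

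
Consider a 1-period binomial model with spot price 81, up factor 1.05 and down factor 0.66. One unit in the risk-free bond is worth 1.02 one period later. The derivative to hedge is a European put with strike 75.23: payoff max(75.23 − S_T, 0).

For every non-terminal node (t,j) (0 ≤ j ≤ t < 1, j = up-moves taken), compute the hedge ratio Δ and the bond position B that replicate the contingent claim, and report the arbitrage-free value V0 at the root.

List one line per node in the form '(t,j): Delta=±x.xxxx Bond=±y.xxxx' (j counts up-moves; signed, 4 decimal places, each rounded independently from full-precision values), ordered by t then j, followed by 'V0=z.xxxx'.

Under the risk-neutral measure, an up-move has probability p* = (R−d)/(u−d) = 0.9231 and values discount at R = 1.02.
At expiry t=1: V(1,0)=21.7700, V(1,1)=0.0000
(0,0): S=81.0000. Δ = (V_up−V_dn)/(S_up−S_dn) = (0.0000−21.7700)/(85.0500−53.4600) = -0.6891. V = [p*·0.0000 + (1−p*)·21.7700]/1.02 = 1.6418. B = V − Δ·S = 57.4623.
Check: Δ(0,0)·S0 + B(0,0) = 1.6418 = V0.

(0,0): Delta=-0.6891 Bond=57.4623
V0=1.6418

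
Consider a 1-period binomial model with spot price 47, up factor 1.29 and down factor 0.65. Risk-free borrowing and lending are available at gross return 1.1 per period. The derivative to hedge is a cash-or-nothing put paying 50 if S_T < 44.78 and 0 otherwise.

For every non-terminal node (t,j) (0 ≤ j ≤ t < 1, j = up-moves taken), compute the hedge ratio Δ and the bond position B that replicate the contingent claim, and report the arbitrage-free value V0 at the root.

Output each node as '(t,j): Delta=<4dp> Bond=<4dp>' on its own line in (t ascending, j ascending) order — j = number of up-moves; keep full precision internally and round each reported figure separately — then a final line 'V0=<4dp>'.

(0,0): Delta=-1.6622 Bond=91.6193
V0=13.4943

The replicating-portfolio and risk-neutral prices coincide; use p* = (1.1−0.65)/(1.29−0.65) = 0.7031 for the latter.
Terminal payoffs: V(1,0)=50.0000, V(1,1)=0.0000
  t=0,j=0: stock 47.0000 → up 60.6300 (V=0.0000), down 30.5500 (V=50.0000). Price 13.4943; hedge Δ=-1.6622, bond B=91.6193.
Check: Δ(0,0)·S0 + B(0,0) = 13.4943 = V0.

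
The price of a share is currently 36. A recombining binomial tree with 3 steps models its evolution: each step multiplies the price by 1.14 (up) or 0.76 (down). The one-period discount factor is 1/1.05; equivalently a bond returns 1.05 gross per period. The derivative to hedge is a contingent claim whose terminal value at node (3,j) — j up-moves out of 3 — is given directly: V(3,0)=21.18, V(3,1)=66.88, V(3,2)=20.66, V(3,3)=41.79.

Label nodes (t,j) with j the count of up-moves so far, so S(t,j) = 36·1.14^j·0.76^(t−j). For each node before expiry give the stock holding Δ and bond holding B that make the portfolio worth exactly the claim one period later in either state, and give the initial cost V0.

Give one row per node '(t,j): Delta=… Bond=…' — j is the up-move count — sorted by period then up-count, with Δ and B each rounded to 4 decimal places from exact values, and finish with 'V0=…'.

(0,0): Delta=-0.1219 Bond=35.4817
(1,0): Delta=-2.2397 Bond=95.1975
(1,1): Delta=0.3163 Bond=19.2739
(2,0): Delta=5.7837 Bond=-66.8762
(2,1): Delta=-3.8996 Bond=151.7333
(2,2): Delta=1.1885 Bond=-20.5714
V0=31.0933

Under the risk-neutral measure, an up-move has probability p* = (R−d)/(u−d) = 0.7632 and values discount at R = 1.05.
Terminal values V(3,·): V(3,0)=21.1800, V(3,1)=66.8800, V(3,2)=20.6600, V(3,3)=41.7900
Node (2,0) S=20.7936: V=(p*·66.8800+(1−p*)·21.1800)/1.05=53.3870; Δ=(66.8800−21.1800)/(23.7047−15.8031)=5.7837; B=V−Δ·S=-66.8762
Node (2,1) S=31.1904: V=(p*·20.6600+(1−p*)·66.8800)/1.05=30.1018; Δ=(20.6600−66.8800)/(35.5571−23.7047)=-3.8996; B=V−Δ·S=151.7333
Node (2,2) S=46.7856: V=(p*·41.7900+(1−p*)·20.6600)/1.05=35.0338; Δ=(41.7900−20.6600)/(53.3356−35.5571)=1.1885; B=V−Δ·S=-20.5714
Node (1,0) S=27.3600: V=(p*·30.1018+(1−p*)·53.3870)/1.05=33.9206; Δ=(30.1018−53.3870)/(31.1904−20.7936)=-2.2397; B=V−Δ·S=95.1975
Node (1,1) S=41.0400: V=(p*·35.0338+(1−p*)·30.1018)/1.05=32.2531; Δ=(35.0338−30.1018)/(46.7856−31.1904)=0.3163; B=V−Δ·S=19.2739
Node (0,0) S=36.0000: V=(p*·32.2531+(1−p*)·33.9206)/1.05=31.0933; Δ=(32.2531−33.9206)/(41.0400−27.3600)=-0.1219; B=V−Δ·S=35.4817
Each (Δ,B) replicates both successor values, so the strategy is self-financing and V0 is arbitrage-free.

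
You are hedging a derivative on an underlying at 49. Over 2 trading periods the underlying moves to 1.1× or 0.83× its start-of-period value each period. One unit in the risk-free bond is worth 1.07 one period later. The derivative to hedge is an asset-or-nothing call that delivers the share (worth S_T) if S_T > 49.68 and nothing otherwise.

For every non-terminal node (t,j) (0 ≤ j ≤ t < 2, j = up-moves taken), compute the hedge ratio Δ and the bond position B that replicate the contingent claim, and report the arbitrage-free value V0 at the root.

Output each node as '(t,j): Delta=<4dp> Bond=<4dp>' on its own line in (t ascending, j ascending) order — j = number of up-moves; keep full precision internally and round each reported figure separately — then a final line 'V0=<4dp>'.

(0,0): Delta=3.7229 Bond=-141.5063
(1,0): Delta=0.0000 Bond=0.0000
(1,1): Delta=4.0741 Bond=-170.3382
V0=40.9175

Under the risk-neutral measure, an up-move has probability p* = (R−d)/(u−d) = 0.8889 and values discount at R = 1.07.
Payoff layer (t=2): V(2,0)=0.0000, V(2,1)=0.0000, V(2,2)=59.2900
Node (1,0) S=40.6700: V=(p*·0.0000+(1−p*)·0.0000)/1.07=0.0000; Δ=(0.0000−0.0000)/(44.7370−33.7561)=0.0000; B=V−Δ·S=0.0000
Node (1,1) S=53.9000: V=(p*·59.2900+(1−p*)·0.0000)/1.07=49.2544; Δ=(59.2900−0.0000)/(59.2900−44.7370)=4.0741; B=V−Δ·S=-170.3382
Node (0,0) S=49.0000: V=(p*·49.2544+(1−p*)·0.0000)/1.07=40.9175; Δ=(49.2544−0.0000)/(53.9000−40.6700)=3.7229; B=V−Δ·S=-141.5063
Root portfolio cost Δ·49+B reproduces V0=40.9175.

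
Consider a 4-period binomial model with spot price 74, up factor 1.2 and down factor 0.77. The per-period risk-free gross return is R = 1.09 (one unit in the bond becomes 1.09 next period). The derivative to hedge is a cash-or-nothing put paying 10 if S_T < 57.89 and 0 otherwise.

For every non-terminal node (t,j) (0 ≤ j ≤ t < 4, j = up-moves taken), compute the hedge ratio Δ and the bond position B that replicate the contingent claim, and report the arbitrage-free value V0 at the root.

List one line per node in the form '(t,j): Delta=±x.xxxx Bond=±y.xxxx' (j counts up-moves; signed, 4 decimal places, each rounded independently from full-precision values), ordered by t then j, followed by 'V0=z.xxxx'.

Under the risk-neutral measure, an up-move has probability p* = (R−d)/(u−d) = 0.7442 and values discount at R = 1.09.
Terminal values V(4,·): V(4,0)=10.0000, V(4,1)=10.0000, V(4,2)=0.0000, V(4,3)=0.0000, V(4,4)=0.0000
Node (3,0) S=33.7834: V=(p*·10.0000+(1−p*)·10.0000)/1.09=9.1743; Δ=(10.0000−10.0000)/(40.5401−26.0133)=0.0000; B=V−Δ·S=9.1743
Node (3,1) S=52.6495: V=(p*·0.0000+(1−p*)·10.0000)/1.09=2.3469; Δ=(0.0000−10.0000)/(63.1794−40.5401)=-0.4417; B=V−Δ·S=25.6027
Node (3,2) S=82.0512: V=(p*·0.0000+(1−p*)·0.0000)/1.09=0.0000; Δ=(0.0000−0.0000)/(98.4614−63.1794)=0.0000; B=V−Δ·S=0.0000
Node (3,3) S=127.8720: V=(p*·0.0000+(1−p*)·0.0000)/1.09=0.0000; Δ=(0.0000−0.0000)/(153.4464−98.4614)=0.0000; B=V−Δ·S=0.0000
Node (2,0) S=43.8746: V=(p*·2.3469+(1−p*)·9.1743)/1.09=3.7555; Δ=(2.3469−9.1743)/(52.6495−33.7834)=-0.3619; B=V−Δ·S=19.6331
Node (2,1) S=68.3760: V=(p*·0.0000+(1−p*)·2.3469)/1.09=0.5508; Δ=(0.0000−2.3469)/(82.0512−52.6495)=-0.0798; B=V−Δ·S=6.0087
Node (2,2) S=106.5600: V=(p*·0.0000+(1−p*)·0.0000)/1.09=0.0000; Δ=(0.0000−0.0000)/(127.8720−82.0512)=0.0000; B=V−Δ·S=0.0000
Node (1,0) S=56.9800: V=(p*·0.5508+(1−p*)·3.7555)/1.09=1.2574; Δ=(0.5508−3.7555)/(68.3760−43.8746)=-0.1308; B=V−Δ·S=8.7101
Node (1,1) S=88.8000: V=(p*·0.0000+(1−p*)·0.5508)/1.09=0.1293; Δ=(0.0000−0.5508)/(106.5600−68.3760)=-0.0144; B=V−Δ·S=1.4102
Node (0,0) S=74.0000: V=(p*·0.1293+(1−p*)·1.2574)/1.09=0.3834; Δ=(0.1293−1.2574)/(88.8000−56.9800)=-0.0355; B=V−Δ·S=3.0070
The time-0 hedge costs 0.3834, which is the no-arbitrage price.

(0,0): Delta=-0.0355 Bond=3.0070
(1,0): Delta=-0.1308 Bond=8.7101
(1,1): Delta=-0.0144 Bond=1.4102
(2,0): Delta=-0.3619 Bond=19.6331
(2,1): Delta=-0.0798 Bond=6.0087
(2,2): Delta=0.0000 Bond=0.0000
(3,0): Delta=0.0000 Bond=9.1743
(3,1): Delta=-0.4417 Bond=25.6027
(3,2): Delta=0.0000 Bond=0.0000
(3,3): Delta=0.0000 Bond=0.0000
V0=0.3834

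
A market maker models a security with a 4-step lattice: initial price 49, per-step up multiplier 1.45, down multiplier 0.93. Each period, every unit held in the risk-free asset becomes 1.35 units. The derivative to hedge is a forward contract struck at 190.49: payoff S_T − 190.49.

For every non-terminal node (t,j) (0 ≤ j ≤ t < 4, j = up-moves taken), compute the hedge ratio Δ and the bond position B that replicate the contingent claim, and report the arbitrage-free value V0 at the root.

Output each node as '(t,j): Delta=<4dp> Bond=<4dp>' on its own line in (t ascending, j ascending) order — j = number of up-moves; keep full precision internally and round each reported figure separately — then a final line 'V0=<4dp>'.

(0,0): Delta=1.0000 Bond=-57.3505
(1,0): Delta=1.0000 Bond=-77.4232
(1,1): Delta=1.0000 Bond=-77.4232
(2,0): Delta=1.0000 Bond=-104.5213
(2,1): Delta=1.0000 Bond=-104.5213
(2,2): Delta=1.0000 Bond=-104.5213
(3,0): Delta=1.0000 Bond=-141.1037
(3,1): Delta=1.0000 Bond=-141.1037
(3,2): Delta=1.0000 Bond=-141.1037
(3,3): Delta=1.0000 Bond=-141.1037
V0=-8.3505

Under the risk-neutral measure, an up-move has probability p* = (R−d)/(u−d) = 0.8077 and values discount at R = 1.35.
Terminal values V(4,·): V(4,0)=-153.8355, V(4,1)=-133.3404, V(4,2)=-101.3858, V(4,3)=-51.5642, V(4,4)=26.1148
  t=3,j=0: stock 39.4135 → up 57.1496 (V=-133.3404), down 36.6545 (V=-153.8355). Price -101.6902; hedge Δ=1.0000, bond B=-141.1037.
  t=3,j=1: stock 61.4511 → up 89.1042 (V=-101.3858), down 57.1496 (V=-133.3404). Price -79.6526; hedge Δ=1.0000, bond B=-141.1037.
  t=3,j=2: stock 95.8109 → up 138.9258 (V=-51.5642), down 89.1042 (V=-101.3858). Price -45.2928; hedge Δ=1.0000, bond B=-141.1037.
  t=3,j=3: stock 149.3826 → up 216.6048 (V=26.1148), down 138.9258 (V=-51.5642). Price 8.2789; hedge Δ=1.0000, bond B=-141.1037.
  t=2,j=0: stock 42.3801 → up 61.4511 (V=-79.6526), down 39.4135 (V=-101.6902). Price -62.1412; hedge Δ=1.0000, bond B=-104.5213.
  t=2,j=1: stock 66.0765 → up 95.8109 (V=-45.2928), down 61.4511 (V=-79.6526). Price -38.4448; hedge Δ=1.0000, bond B=-104.5213.
  t=2,j=2: stock 103.0225 → up 149.3826 (V=8.2789), down 95.8109 (V=-45.2928). Price -1.4988; hedge Δ=1.0000, bond B=-104.5213.
  t=1,j=0: stock 45.5700 → up 66.0765 (V=-38.4448), down 42.3801 (V=-62.1412). Price -31.8532; hedge Δ=1.0000, bond B=-77.4232.
  t=1,j=1: stock 71.0500 → up 103.0225 (V=-1.4988), down 66.0765 (V=-38.4448). Price -6.3732; hedge Δ=1.0000, bond B=-77.4232.
  t=0,j=0: stock 49.0000 → up 71.0500 (V=-6.3732), down 45.5700 (V=-31.8532). Price -8.3505; hedge Δ=1.0000, bond B=-57.3505.
Check: Δ(0,0)·S0 + B(0,0) = -8.3505 = V0.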